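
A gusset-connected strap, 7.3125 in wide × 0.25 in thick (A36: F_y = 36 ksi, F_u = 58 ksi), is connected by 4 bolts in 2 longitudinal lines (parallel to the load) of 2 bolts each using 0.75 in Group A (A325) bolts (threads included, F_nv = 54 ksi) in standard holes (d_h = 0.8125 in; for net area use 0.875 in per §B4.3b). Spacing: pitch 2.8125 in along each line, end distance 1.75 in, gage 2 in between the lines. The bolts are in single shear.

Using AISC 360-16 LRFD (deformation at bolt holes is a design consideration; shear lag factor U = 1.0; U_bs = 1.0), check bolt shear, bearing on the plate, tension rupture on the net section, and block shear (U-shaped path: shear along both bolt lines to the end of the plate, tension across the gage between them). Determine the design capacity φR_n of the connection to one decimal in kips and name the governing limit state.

Bolt shear: A_b = π(0.75)²/4 = 0.44179 in². φR_n = 0.75 × 54 × 0.44179 × 4 × 1 = 71.6 kips.
Bearing (0.25 in plate, F_u = 58 ksi): end bolts L_c = 1.75 − 0.8125/2 = 1.34375, R_n = min(1.2×1.34375×0.25×58, 2.4×0.75×0.25×58) = 23.381 kips/bolt; interior L_c = 2.8125 − 0.8125 = 2, R_n = 26.1 kips/bolt. φR_n = 0.75 × (2×23.381 + 2×26.1) = 74.2 kips.
Tension rupture (net): A_n = (7.3125 − 2×0.875)×0.25 = 1.3906 in² (U = 1.0, A_e = A_n). φR_n = 0.75 × 58 × 1.3906 = 60.5 kips.
Block shear: shear path 2×[1.75+1×2.8125] = 2×4.5625 in, A_gv = 2.2813, A_nv = 2×(4.5625 − 1.5×0.875)×0.25 = 1.625 in²; tension across gage: (2 − 1×0.875)×0.25 = 0.28125 in². R_n = min(0.6×58×1.625, 0.6×36×2.2813) + 1.0×58×0.28125 = min(56.55, 49.276) + 16.313 = 65.589 kips. φR_n = 0.75 × 65.589 = 49.2 kips.
Governing: min(71.6, 74.2, 60.5, 49.2) = 49.2 kips → block shear.

49.2 kips (block shear governs)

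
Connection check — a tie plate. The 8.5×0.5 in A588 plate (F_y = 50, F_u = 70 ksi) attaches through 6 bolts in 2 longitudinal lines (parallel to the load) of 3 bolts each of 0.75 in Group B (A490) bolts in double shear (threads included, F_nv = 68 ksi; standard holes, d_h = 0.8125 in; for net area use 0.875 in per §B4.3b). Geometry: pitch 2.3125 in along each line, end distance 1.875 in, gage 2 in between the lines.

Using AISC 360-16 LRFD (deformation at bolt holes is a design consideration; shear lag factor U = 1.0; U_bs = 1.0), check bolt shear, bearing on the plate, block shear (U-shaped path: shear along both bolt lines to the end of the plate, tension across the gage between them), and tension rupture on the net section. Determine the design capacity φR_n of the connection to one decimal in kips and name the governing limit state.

165.4 kips (block shear governs)

Bolt shear: A_b = π(0.75)²/4 = 0.44179 in². φR_n = 0.75 × 68 × 0.44179 × 6 × 2 = 270.4 kips.
Bearing (0.5 in plate, F_u = 70 ksi): end bolts L_c = 1.875 − 0.8125/2 = 1.46875, R_n = min(1.2×1.46875×0.5×70, 2.4×0.75×0.5×70) = 61.688 kips/bolt; interior L_c = 2.3125 − 0.8125 = 1.5, R_n = 63 kips/bolt. φR_n = 0.75 × (2×61.688 + 4×63) = 281.5 kips.
Block shear: shear path 2×[1.875+2×2.3125] = 2×6.5 in, A_gv = 6.5, A_nv = 2×(6.5 − 2.5×0.875)×0.5 = 4.3125 in²; tension across gage: (2 − 1×0.875)×0.5 = 0.5625 in². R_n = min(0.6×70×4.3125, 0.6×50×6.5) + 1.0×70×0.5625 = min(181.13, 195) + 39.375 = 220.51 kips. φR_n = 0.75 × 220.51 = 165.4 kips.
Tension rupture (net): A_n = (8.5 − 2×0.875)×0.5 = 3.375 in² (U = 1.0, A_e = A_n). φR_n = 0.75 × 70 × 3.375 = 177.2 kips.
Governing: min(270.4, 281.5, 165.4, 177.2) = 165.4 kips → block shear.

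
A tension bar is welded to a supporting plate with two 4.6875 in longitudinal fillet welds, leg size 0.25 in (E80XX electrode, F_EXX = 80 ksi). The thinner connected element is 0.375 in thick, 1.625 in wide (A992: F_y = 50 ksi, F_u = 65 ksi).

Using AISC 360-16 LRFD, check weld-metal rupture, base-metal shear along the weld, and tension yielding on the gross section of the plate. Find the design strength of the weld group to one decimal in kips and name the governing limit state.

Weld metal: throat = 0.707×0.25 = 0.17675 in, L = 2×4.6875 = 9.375 in. φR_n = 0.75 × 0.6 × 80 × 0.17675 × 9.375 = 59.7 kips.
Base metal shear (0.375 in plate): yield φR_n = 1.0×0.6×50×0.375×9.375 = 105.5 kips; rupture φR_n = 0.75×0.6×65×0.375×9.375 = 102.8 kips; take 102.8 kips (rupture).
Tension yield (gross): A_g = 1.625×0.375 = 0.60938 in². φR_n = 0.90 × 50 × 0.60938 = 27.4 kips.
Governing: min(59.7, 102.8, 27.4) = 27.4 kips → gross-section yield.

27.4 kips (gross-section yield governs)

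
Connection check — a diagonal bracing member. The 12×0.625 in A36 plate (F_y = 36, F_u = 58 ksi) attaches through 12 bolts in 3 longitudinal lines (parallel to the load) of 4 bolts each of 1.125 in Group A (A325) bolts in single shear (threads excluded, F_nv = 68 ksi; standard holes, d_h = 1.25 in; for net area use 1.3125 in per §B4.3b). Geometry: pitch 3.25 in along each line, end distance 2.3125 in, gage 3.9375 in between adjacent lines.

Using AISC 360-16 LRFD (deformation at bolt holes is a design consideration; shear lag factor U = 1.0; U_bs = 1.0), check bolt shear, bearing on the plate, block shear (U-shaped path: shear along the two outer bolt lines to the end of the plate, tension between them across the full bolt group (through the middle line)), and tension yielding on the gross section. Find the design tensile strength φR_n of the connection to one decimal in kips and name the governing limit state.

243.0 kips (gross-section yield governs)

Bolt shear: A_b = π(1.125)²/4 = 0.99402 in². φR_n = 0.75 × 68 × 0.99402 × 12 × 1 = 608.3 kips.
Bearing (0.625 in plate, F_u = 58 ksi): end bolts L_c = 2.3125 − 1.25/2 = 1.6875, R_n = min(1.2×1.6875×0.625×58, 2.4×1.125×0.625×58) = 73.406 kips/bolt; interior L_c = 3.25 − 1.25 = 2, R_n = 87 kips/bolt. φR_n = 0.75 × (3×73.406 + 9×87) = 752.4 kips.
Block shear: shear path 2×[2.3125+3×3.25] = 2×12.0625 in, A_gv = 15.078, A_nv = 2×(12.0625 − 3.5×1.3125)×0.625 = 9.3359 in²; tension across gage: (7.875 − 2×1.3125)×0.625 = 3.2813 in². R_n = min(0.6×58×9.3359, 0.6×36×15.078) + 1.0×58×3.2813 = min(324.89, 325.68) + 190.32 = 515.21 kips. φR_n = 0.75 × 515.21 = 386.4 kips.
Tension yield (gross): A_g = 12×0.625 = 7.5 in². φR_n = 0.90 × 36 × 7.5 = 243.0 kips.
Governing: min(608.3, 752.4, 386.4, 243.0) = 243.0 kips → gross-section yield.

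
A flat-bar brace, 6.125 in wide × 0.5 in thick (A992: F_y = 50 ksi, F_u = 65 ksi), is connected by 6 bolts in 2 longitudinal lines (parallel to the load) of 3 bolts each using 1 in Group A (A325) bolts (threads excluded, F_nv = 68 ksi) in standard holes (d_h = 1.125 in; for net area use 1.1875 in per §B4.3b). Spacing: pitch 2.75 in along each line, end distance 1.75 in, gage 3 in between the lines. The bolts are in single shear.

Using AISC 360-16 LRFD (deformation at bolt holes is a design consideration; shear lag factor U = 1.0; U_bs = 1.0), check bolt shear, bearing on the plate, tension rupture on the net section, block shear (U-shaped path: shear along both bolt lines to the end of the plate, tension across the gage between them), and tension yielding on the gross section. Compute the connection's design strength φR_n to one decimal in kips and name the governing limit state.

Bolt shear: A_b = π(1)²/4 = 0.7854 in². φR_n = 0.75 × 68 × 0.7854 × 6 × 1 = 240.3 kips.
Bearing (0.5 in plate, F_u = 65 ksi): end bolts L_c = 1.75 − 1.125/2 = 1.1875, R_n = min(1.2×1.1875×0.5×65, 2.4×1×0.5×65) = 46.313 kips/bolt; interior L_c = 2.75 − 1.125 = 1.625, R_n = 63.375 kips/bolt. φR_n = 0.75 × (2×46.313 + 4×63.375) = 259.6 kips.
Tension rupture (net): A_n = (6.125 − 2×1.1875)×0.5 = 1.875 in² (U = 1.0, A_e = A_n). φR_n = 0.75 × 65 × 1.875 = 91.4 kips.
Block shear: shear path 2×[1.75+2×2.75] = 2×7.25 in, A_gv = 7.25, A_nv = 2×(7.25 − 2.5×1.1875)×0.5 = 4.2813 in²; tension across gage: (3 − 1×1.1875)×0.5 = 0.90625 in². R_n = min(0.6×65×4.2813, 0.6×50×7.25) + 1.0×65×0.90625 = min(166.97, 217.5) + 58.906 = 225.88 kips. φR_n = 0.75 × 225.88 = 169.4 kips.
Tension yield (gross): A_g = 6.125×0.5 = 3.0625 in². φR_n = 0.90 × 50 × 3.0625 = 137.8 kips.
Governing: min(240.3, 259.6, 91.4, 169.4, 137.8) = 91.4 kips → net-section rupture.

91.4 kips (net-section rupture governs)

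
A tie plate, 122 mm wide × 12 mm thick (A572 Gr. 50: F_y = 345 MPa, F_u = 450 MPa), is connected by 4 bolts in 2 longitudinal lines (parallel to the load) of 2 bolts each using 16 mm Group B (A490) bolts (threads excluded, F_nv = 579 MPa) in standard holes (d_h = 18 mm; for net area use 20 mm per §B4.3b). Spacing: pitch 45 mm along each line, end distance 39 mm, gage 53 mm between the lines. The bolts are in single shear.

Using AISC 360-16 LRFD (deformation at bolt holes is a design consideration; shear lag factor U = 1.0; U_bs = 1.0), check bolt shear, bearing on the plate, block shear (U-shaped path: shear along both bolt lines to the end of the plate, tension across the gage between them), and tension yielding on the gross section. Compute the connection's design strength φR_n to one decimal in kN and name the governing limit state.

Bolt shear: A_b = π(16)²/4 = 201.06 mm². φR_n = 0.75 × 579 × 201.06 × 4 × 1 = 349.2 kN.
Bearing (12 mm plate, F_u = 450 MPa): end bolts L_c = 39 − 18/2 = 30, R_n = min(1.2×30×12×450, 2.4×16×12×450) = 194.4 kN/bolt; interior L_c = 45 − 18 = 27, R_n = 174.96 kN/bolt. φR_n = 0.75 × (2×194.4 + 2×174.96) = 554.0 kN.
Block shear: shear path 2×[39+1×45] = 2×84 mm, A_gv = 2016, A_nv = 2×(84 − 1.5×20)×12 = 1296 mm²; tension across gage: (53 − 1×20)×12 = 396 mm². R_n = min(0.6×450×1296, 0.6×345×2016) + 1.0×450×396 = min(349.92, 417.31) + 178.2 = 528.12 kN. φR_n = 0.75 × 528.12 = 396.1 kN.
Tension yield (gross): A_g = 122×12 = 1464 mm². φR_n = 0.90 × 345 × 1464 = 454.6 kN.
Governing: min(349.2, 554.0, 396.1, 454.6) = 349.2 kN → bolt shear.

349.2 kN (bolt shear governs)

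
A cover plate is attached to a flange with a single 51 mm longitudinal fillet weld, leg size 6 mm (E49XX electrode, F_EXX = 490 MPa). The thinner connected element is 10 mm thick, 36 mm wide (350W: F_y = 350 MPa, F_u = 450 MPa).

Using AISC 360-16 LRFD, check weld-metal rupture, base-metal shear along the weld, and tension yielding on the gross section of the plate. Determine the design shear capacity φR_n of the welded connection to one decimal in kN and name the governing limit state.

Weld metal: throat = 0.707×6 = 4.242 mm, L = 51 mm. φR_n = 0.75 × 0.6 × 490 × 4.242 × 51 = 47.7 kN.
Base metal shear (10 mm plate): yield φR_n = 1.0×0.6×350×10×51 = 107.1 kN; rupture φR_n = 0.75×0.6×450×10×51 = 103.3 kN; take 103.3 kN (rupture).
Tension yield (gross): A_g = 36×10 = 360 mm². φR_n = 0.90 × 350 × 360 = 113.4 kN.
Governing: min(47.7, 103.3, 113.4) = 47.7 kN → weld metal.

47.7 kN (weld metal governs)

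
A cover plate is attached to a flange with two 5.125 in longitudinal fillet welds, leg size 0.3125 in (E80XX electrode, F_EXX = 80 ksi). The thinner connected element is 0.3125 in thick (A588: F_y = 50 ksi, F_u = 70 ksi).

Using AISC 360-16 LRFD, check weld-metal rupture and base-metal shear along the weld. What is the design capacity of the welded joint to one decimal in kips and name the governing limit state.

Weld metal: throat = 0.707×0.3125 = 0.22094 in, L = 2×5.125 = 10.25 in. φR_n = 0.75 × 0.6 × 80 × 0.22094 × 10.25 = 81.5 kips.
Base metal shear (0.3125 in plate): yield φR_n = 1.0×0.6×50×0.3125×10.25 = 96.1 kips; rupture φR_n = 0.75×0.6×70×0.3125×10.25 = 100.9 kips; take 96.1 kips (yield).
Governing: min(81.5, 96.1) = 81.5 kips → weld metal.

81.5 kips (weld metal governs)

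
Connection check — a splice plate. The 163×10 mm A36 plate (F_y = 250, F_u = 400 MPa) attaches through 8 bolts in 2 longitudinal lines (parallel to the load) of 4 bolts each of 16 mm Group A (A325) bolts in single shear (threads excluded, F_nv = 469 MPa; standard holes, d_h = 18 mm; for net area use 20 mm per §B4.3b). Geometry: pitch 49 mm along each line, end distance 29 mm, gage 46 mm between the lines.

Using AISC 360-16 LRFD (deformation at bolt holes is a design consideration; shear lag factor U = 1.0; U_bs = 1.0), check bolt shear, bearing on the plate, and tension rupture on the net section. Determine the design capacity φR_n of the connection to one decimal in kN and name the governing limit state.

Bolt shear: A_b = π(16)²/4 = 201.06 mm². φR_n = 0.75 × 469 × 201.06 × 8 × 1 = 565.8 kN.
Bearing (10 mm plate, F_u = 400 MPa): end bolts L_c = 29 − 18/2 = 20, R_n = min(1.2×20×10×400, 2.4×16×10×400) = 96 kN/bolt; interior L_c = 49 − 18 = 31, R_n = 148.8 kN/bolt. φR_n = 0.75 × (2×96 + 6×148.8) = 813.6 kN.
Tension rupture (net): A_n = (163 − 2×20)×10 = 1230 mm² (U = 1.0, A_e = A_n). φR_n = 0.75 × 400 × 1230 = 369.0 kN.
Governing: min(565.8, 813.6, 369.0) = 369.0 kN → net-section rupture.

369.0 kN (net-section rupture governs)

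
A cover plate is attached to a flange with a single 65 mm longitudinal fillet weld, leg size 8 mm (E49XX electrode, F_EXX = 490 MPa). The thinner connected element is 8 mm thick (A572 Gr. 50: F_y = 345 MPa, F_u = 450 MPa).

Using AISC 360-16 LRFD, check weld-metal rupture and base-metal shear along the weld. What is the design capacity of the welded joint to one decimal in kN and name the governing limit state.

Weld metal: throat = 0.707×8 = 5.656 mm, L = 65 mm. φR_n = 0.75 × 0.6 × 490 × 5.656 × 65 = 81.1 kN.
Base metal shear (8 mm plate): yield φR_n = 1.0×0.6×345×8×65 = 107.6 kN; rupture φR_n = 0.75×0.6×450×8×65 = 105.3 kN; take 105.3 kN (rupture).
Governing: min(81.1, 105.3) = 81.1 kN → weld metal.

81.1 kN (weld metal governs)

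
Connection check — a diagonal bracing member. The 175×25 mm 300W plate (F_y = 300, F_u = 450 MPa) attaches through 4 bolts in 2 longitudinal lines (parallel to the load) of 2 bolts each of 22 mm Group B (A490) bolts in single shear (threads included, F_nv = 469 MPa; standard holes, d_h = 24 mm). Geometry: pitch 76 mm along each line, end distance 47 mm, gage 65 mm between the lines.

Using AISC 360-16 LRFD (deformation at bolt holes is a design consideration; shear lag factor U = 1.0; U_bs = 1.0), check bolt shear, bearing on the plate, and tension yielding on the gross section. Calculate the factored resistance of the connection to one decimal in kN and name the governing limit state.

534.8 kN (bolt shear governs)

Bolt shear: A_b = π(22)²/4 = 380.13 mm². φR_n = 0.75 × 469 × 380.13 × 4 × 1 = 534.8 kN.
Bearing (25 mm plate, F_u = 450 MPa): end bolts L_c = 47 − 24/2 = 35, R_n = min(1.2×35×25×450, 2.4×22×25×450) = 472.5 kN/bolt; interior L_c = 76 − 24 = 52, R_n = 594 kN/bolt. φR_n = 0.75 × (2×472.5 + 2×594) = 1599.8 kN.
Tension yield (gross): A_g = 175×25 = 4375 mm². φR_n = 0.90 × 300 × 4375 = 1181.3 kN.
Governing: min(534.8, 1599.8, 1181.3) = 534.8 kN → bolt shear.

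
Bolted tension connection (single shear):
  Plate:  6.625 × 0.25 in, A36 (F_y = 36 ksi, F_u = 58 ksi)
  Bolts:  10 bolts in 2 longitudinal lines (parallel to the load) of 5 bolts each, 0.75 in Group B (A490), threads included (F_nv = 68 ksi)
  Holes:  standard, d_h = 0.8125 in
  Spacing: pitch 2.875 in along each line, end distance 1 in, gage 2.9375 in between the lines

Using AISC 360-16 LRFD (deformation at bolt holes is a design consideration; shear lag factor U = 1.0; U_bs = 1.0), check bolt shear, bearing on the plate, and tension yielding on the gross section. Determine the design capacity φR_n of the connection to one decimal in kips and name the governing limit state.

Bolt shear: A_b = π(0.75)²/4 = 0.44179 in². φR_n = 0.75 × 68 × 0.44179 × 10 × 1 = 225.3 kips.
Bearing (0.25 in plate, F_u = 58 ksi): end bolts L_c = 1 − 0.8125/2 = 0.59375, R_n = min(1.2×0.59375×0.25×58, 2.4×0.75×0.25×58) = 10.331 kips/bolt; interior L_c = 2.875 − 0.8125 = 2.0625, R_n = 26.1 kips/bolt. φR_n = 0.75 × (2×10.331 + 8×26.1) = 172.1 kips.
Tension yield (gross): A_g = 6.625×0.25 = 1.6563 in². φR_n = 0.90 × 36 × 1.6563 = 53.7 kips.
Governing: min(225.3, 172.1, 53.7) = 53.7 kips → gross-section yield.

53.7 kips (gross-section yield governs)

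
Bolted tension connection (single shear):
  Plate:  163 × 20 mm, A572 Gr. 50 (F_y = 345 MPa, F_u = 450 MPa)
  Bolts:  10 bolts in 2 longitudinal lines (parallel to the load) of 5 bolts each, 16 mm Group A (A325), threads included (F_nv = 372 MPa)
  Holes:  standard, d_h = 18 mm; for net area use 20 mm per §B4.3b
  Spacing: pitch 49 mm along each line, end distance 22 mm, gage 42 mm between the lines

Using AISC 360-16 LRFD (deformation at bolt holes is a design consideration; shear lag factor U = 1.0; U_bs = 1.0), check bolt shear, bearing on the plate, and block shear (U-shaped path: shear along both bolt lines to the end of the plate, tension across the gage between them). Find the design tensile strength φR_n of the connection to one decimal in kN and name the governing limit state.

Bolt shear: A_b = π(16)²/4 = 201.06 mm². φR_n = 0.75 × 372 × 201.06 × 10 × 1 = 561.0 kN.
Bearing (20 mm plate, F_u = 450 MPa): end bolts L_c = 22 − 18/2 = 13, R_n = min(1.2×13×20×450, 2.4×16×20×450) = 140.4 kN/bolt; interior L_c = 49 − 18 = 31, R_n = 334.8 kN/bolt. φR_n = 0.75 × (2×140.4 + 8×334.8) = 2219.4 kN.
Block shear: shear path 2×[22+4×49] = 2×218 mm, A_gv = 8720, A_nv = 2×(218 − 4.5×20)×20 = 5120 mm²; tension across gage: (42 − 1×20)×20 = 440 mm². R_n = min(0.6×450×5120, 0.6×345×8720) + 1.0×450×440 = min(1382.4, 1805) + 198 = 1580.4 kN. φR_n = 0.75 × 1580.4 = 1185.3 kN.
Governing: min(561.0, 2219.4, 1185.3) = 561.0 kN → bolt shear.

561.0 kN (bolt shear governs)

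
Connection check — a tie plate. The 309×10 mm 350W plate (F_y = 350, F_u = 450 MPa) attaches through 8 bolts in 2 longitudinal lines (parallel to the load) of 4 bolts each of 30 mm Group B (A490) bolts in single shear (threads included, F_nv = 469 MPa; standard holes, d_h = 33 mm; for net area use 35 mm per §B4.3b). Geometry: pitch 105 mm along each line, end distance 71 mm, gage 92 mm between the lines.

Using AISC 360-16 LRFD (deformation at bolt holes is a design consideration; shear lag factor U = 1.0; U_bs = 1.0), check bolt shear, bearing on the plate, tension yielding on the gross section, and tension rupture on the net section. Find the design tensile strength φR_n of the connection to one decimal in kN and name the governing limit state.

Bolt shear: A_b = π(30)²/4 = 706.86 mm². φR_n = 0.75 × 469 × 706.86 × 8 × 1 = 1989.1 kN.
Bearing (10 mm plate, F_u = 450 MPa): end bolts L_c = 71 − 33/2 = 54.5, R_n = min(1.2×54.5×10×450, 2.4×30×10×450) = 294.3 kN/bolt; interior L_c = 105 − 33 = 72, R_n = 324 kN/bolt. φR_n = 0.75 × (2×294.3 + 6×324) = 1899.5 kN.
Tension yield (gross): A_g = 309×10 = 3090 mm². φR_n = 0.90 × 350 × 3090 = 973.4 kN.
Tension rupture (net): A_n = (309 − 2×35)×10 = 2390 mm² (U = 1.0, A_e = A_n). φR_n = 0.75 × 450 × 2390 = 806.6 kN.
Governing: min(1989.1, 1899.5, 973.4, 806.6) = 806.6 kN → net-section rupture.

806.6 kN (net-section rupture governs)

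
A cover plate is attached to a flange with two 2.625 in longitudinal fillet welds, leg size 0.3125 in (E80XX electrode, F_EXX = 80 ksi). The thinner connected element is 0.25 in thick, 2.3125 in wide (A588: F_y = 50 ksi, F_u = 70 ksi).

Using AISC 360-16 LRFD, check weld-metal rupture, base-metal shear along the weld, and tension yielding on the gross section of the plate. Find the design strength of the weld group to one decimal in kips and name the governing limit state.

26.0 kips (gross-section yield governs)

Weld metal: throat = 0.707×0.3125 = 0.22094 in, L = 2×2.625 = 5.25 in. φR_n = 0.75 × 0.6 × 80 × 0.22094 × 5.25 = 41.8 kips.
Base metal shear (0.25 in plate): yield φR_n = 1.0×0.6×50×0.25×5.25 = 39.4 kips; rupture φR_n = 0.75×0.6×70×0.25×5.25 = 41.3 kips; take 39.4 kips (yield).
Tension yield (gross): A_g = 2.3125×0.25 = 0.57813 in². φR_n = 0.90 × 50 × 0.57813 = 26.0 kips.
Governing: min(41.8, 39.4, 26.0) = 26.0 kips → gross-section yield.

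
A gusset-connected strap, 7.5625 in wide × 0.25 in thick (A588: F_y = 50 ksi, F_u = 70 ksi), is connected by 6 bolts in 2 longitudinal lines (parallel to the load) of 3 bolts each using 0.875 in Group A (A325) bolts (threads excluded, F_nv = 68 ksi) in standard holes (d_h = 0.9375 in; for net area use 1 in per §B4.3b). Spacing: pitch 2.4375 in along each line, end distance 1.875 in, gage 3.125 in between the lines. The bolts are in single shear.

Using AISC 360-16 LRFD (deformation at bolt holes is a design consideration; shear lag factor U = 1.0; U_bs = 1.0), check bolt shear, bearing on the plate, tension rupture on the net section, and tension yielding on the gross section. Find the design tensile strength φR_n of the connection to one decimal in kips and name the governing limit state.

Bolt shear: A_b = π(0.875)²/4 = 0.60132 in². φR_n = 0.75 × 68 × 0.60132 × 6 × 1 = 184.0 kips.
Bearing (0.25 in plate, F_u = 70 ksi): end bolts L_c = 1.875 − 0.9375/2 = 1.40625, R_n = min(1.2×1.40625×0.25×70, 2.4×0.875×0.25×70) = 29.531 kips/bolt; interior L_c = 2.4375 − 0.9375 = 1.5, R_n = 31.5 kips/bolt. φR_n = 0.75 × (2×29.531 + 4×31.5) = 138.8 kips.
Tension rupture (net): A_n = (7.5625 − 2×1)×0.25 = 1.3906 in² (U = 1.0, A_e = A_n). φR_n = 0.75 × 70 × 1.3906 = 73.0 kips.
Tension yield (gross): A_g = 7.5625×0.25 = 1.8906 in². φR_n = 0.90 × 50 × 1.8906 = 85.1 kips.
Governing: min(184.0, 138.8, 73.0, 85.1) = 73.0 kips → net-section rupture.

73.0 kips (net-section rupture governs)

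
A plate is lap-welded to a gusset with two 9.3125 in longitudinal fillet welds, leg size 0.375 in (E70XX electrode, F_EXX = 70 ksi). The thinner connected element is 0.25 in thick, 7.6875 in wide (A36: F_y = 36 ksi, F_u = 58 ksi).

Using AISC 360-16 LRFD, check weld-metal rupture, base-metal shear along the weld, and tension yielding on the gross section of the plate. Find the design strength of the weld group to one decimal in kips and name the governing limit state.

62.3 kips (gross-section yield governs)

Weld metal: throat = 0.707×0.375 = 0.26513 in, L = 2×9.3125 = 18.625 in. φR_n = 0.75 × 0.6 × 70 × 0.26513 × 18.625 = 155.5 kips.
Base metal shear (0.25 in plate): yield φR_n = 1.0×0.6×36×0.25×18.625 = 100.6 kips; rupture φR_n = 0.75×0.6×58×0.25×18.625 = 121.5 kips; take 100.6 kips (yield).
Tension yield (gross): A_g = 7.6875×0.25 = 1.9219 in². φR_n = 0.90 × 36 × 1.9219 = 62.3 kips.
Governing: min(155.5, 100.6, 62.3) = 62.3 kips → gross-section yield.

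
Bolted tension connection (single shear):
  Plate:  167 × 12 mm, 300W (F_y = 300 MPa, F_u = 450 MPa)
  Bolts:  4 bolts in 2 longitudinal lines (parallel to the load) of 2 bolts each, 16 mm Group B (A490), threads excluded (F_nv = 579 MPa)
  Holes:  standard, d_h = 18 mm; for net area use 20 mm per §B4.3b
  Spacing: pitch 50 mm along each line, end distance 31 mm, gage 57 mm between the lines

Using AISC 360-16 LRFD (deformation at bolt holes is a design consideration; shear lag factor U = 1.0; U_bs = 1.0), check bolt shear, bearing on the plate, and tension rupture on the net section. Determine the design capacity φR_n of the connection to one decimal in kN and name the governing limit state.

Bolt shear: A_b = π(16)²/4 = 201.06 mm². φR_n = 0.75 × 579 × 201.06 × 4 × 1 = 349.2 kN.
Bearing (12 mm plate, F_u = 450 MPa): end bolts L_c = 31 − 18/2 = 22, R_n = min(1.2×22×12×450, 2.4×16×12×450) = 142.56 kN/bolt; interior L_c = 50 − 18 = 32, R_n = 207.36 kN/bolt. φR_n = 0.75 × (2×142.56 + 2×207.36) = 524.9 kN.
Tension rupture (net): A_n = (167 − 2×20)×12 = 1524 mm² (U = 1.0, A_e = A_n). φR_n = 0.75 × 450 × 1524 = 514.4 kN.
Governing: min(349.2, 524.9, 514.4) = 349.2 kN → bolt shear.

349.2 kN (bolt shear governs)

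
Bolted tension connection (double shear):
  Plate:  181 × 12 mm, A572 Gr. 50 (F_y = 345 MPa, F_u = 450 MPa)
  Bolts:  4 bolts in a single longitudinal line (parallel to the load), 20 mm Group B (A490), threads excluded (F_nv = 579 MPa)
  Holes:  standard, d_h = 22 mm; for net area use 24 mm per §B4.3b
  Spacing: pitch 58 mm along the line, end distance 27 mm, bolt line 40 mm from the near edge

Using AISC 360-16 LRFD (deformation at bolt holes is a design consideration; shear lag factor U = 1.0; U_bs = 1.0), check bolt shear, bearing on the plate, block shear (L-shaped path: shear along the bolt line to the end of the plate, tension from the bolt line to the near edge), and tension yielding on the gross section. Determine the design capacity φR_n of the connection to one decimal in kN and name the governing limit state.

397.7 kN (block shear governs)

Bolt shear: A_b = π(20)²/4 = 314.16 mm². φR_n = 0.75 × 579 × 314.16 × 4 × 2 = 1091.4 kN.
Bearing (12 mm plate, F_u = 450 MPa): end bolts L_c = 27 − 22/2 = 16, R_n = min(1.2×16×12×450, 2.4×20×12×450) = 103.68 kN/bolt; interior L_c = 58 − 22 = 36, R_n = 233.28 kN/bolt. φR_n = 0.75 × (1×103.68 + 3×233.28) = 602.6 kN.
Block shear: shear path 1×[27+3×58] = 1×201 mm, A_gv = 2412, A_nv = 1×(201 − 3.5×24)×12 = 1404 mm²; tension to near edge: (40 − 0.5×24)×12 = 336 mm². R_n = min(0.6×450×1404, 0.6×345×2412) + 1.0×450×336 = min(379.08, 499.28) + 151.2 = 530.28 kN. φR_n = 0.75 × 530.28 = 397.7 kN.
Tension yield (gross): A_g = 181×12 = 2172 mm². φR_n = 0.90 × 345 × 2172 = 674.4 kN.
Governing: min(1091.4, 602.6, 397.7, 674.4) = 397.7 kN → block shear.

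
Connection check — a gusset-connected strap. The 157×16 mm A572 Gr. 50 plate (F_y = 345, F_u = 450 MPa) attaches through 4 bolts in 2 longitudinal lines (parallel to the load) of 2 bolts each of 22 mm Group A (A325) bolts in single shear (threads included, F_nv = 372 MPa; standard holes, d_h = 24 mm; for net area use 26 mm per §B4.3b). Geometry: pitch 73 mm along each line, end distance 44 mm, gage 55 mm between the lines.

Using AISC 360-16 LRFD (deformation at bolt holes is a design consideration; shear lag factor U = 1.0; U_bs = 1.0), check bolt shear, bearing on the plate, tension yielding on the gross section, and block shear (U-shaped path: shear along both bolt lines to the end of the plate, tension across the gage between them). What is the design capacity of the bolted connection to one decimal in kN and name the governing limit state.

424.2 kN (bolt shear governs)

Bolt shear: A_b = π(22)²/4 = 380.13 mm². φR_n = 0.75 × 372 × 380.13 × 4 × 1 = 424.2 kN.
Bearing (16 mm plate, F_u = 450 MPa): end bolts L_c = 44 − 24/2 = 32, R_n = min(1.2×32×16×450, 2.4×22×16×450) = 276.48 kN/bolt; interior L_c = 73 − 24 = 49, R_n = 380.16 kN/bolt. φR_n = 0.75 × (2×276.48 + 2×380.16) = 985.0 kN.
Tension yield (gross): A_g = 157×16 = 2512 mm². φR_n = 0.90 × 345 × 2512 = 780.0 kN.
Block shear: shear path 2×[44+1×73] = 2×117 mm, A_gv = 3744, A_nv = 2×(117 − 1.5×26)×16 = 2496 mm²; tension across gage: (55 − 1×26)×16 = 464 mm². R_n = min(0.6×450×2496, 0.6×345×3744) + 1.0×450×464 = min(673.92, 775.01) + 208.8 = 882.72 kN. φR_n = 0.75 × 882.72 = 662.0 kN.
Governing: min(424.2, 985.0, 780.0, 662.0) = 424.2 kN → bolt shear.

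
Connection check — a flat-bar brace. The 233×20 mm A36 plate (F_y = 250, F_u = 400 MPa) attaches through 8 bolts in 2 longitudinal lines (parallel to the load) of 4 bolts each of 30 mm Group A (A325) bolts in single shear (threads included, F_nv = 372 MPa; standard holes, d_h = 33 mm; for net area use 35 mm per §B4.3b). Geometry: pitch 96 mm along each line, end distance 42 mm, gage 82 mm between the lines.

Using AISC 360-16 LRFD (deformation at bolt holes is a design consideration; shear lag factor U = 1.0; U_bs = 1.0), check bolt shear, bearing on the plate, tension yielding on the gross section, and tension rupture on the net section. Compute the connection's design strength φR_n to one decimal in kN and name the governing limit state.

Bolt shear: A_b = π(30)²/4 = 706.86 mm². φR_n = 0.75 × 372 × 706.86 × 8 × 1 = 1577.7 kN.
Bearing (20 mm plate, F_u = 400 MPa): end bolts L_c = 42 − 33/2 = 25.5, R_n = min(1.2×25.5×20×400, 2.4×30×20×400) = 244.8 kN/bolt; interior L_c = 96 − 33 = 63, R_n = 576 kN/bolt. φR_n = 0.75 × (2×244.8 + 6×576) = 2959.2 kN.
Tension yield (gross): A_g = 233×20 = 4660 mm². φR_n = 0.90 × 250 × 4660 = 1048.5 kN.
Tension rupture (net): A_n = (233 − 2×35)×20 = 3260 mm² (U = 1.0, A_e = A_n). φR_n = 0.75 × 400 × 3260 = 978.0 kN.
Governing: min(1577.7, 2959.2, 1048.5, 978.0) = 978.0 kN → net-section rupture.

978.0 kN (net-section rupture governs)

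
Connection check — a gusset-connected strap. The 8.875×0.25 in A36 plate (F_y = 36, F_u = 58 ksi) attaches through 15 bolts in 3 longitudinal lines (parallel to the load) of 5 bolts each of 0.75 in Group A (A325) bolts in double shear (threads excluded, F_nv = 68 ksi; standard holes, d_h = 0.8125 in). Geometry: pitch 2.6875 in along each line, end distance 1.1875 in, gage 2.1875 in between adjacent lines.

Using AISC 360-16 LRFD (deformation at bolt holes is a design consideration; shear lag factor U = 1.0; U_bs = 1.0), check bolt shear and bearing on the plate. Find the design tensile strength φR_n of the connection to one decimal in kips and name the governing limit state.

265.5 kips (bearing governs)

Bolt shear: A_b = π(0.75)²/4 = 0.44179 in². φR_n = 0.75 × 68 × 0.44179 × 15 × 2 = 675.9 kips.
Bearing (0.25 in plate, F_u = 58 ksi): end bolts L_c = 1.1875 − 0.8125/2 = 0.78125, R_n = min(1.2×0.78125×0.25×58, 2.4×0.75×0.25×58) = 13.594 kips/bolt; interior L_c = 2.6875 − 0.8125 = 1.875, R_n = 26.1 kips/bolt. φR_n = 0.75 × (3×13.594 + 12×26.1) = 265.5 kips.
Governing: min(675.9, 265.5) = 265.5 kips → bearing.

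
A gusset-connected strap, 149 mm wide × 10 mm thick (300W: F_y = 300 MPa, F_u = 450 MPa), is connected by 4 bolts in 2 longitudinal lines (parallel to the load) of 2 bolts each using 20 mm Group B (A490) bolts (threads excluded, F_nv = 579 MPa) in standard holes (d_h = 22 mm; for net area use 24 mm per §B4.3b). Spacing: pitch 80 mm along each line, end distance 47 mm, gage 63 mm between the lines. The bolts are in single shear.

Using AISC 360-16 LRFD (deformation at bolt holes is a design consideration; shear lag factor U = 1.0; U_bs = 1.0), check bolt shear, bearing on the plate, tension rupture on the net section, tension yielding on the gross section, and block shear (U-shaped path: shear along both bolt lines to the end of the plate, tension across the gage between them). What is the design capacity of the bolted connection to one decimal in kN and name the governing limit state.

340.9 kN (net-section rupture governs)

Bolt shear: A_b = π(20)²/4 = 314.16 mm². φR_n = 0.75 × 579 × 314.16 × 4 × 1 = 545.7 kN.
Bearing (10 mm plate, F_u = 450 MPa): end bolts L_c = 47 − 22/2 = 36, R_n = min(1.2×36×10×450, 2.4×20×10×450) = 194.4 kN/bolt; interior L_c = 80 − 22 = 58, R_n = 216 kN/bolt. φR_n = 0.75 × (2×194.4 + 2×216) = 615.6 kN.
Tension rupture (net): A_n = (149 − 2×24)×10 = 1010 mm² (U = 1.0, A_e = A_n). φR_n = 0.75 × 450 × 1010 = 340.9 kN.
Tension yield (gross): A_g = 149×10 = 1490 mm². φR_n = 0.90 × 300 × 1490 = 402.3 kN.
Block shear: shear path 2×[47+1×80] = 2×127 mm, A_gv = 2540, A_nv = 2×(127 − 1.5×24)×10 = 1820 mm²; tension across gage: (63 − 1×24)×10 = 390 mm². R_n = min(0.6×450×1820, 0.6×300×2540) + 1.0×450×390 = min(491.4, 457.2) + 175.5 = 632.7 kN. φR_n = 0.75 × 632.7 = 474.5 kN.
Governing: min(545.7, 615.6, 340.9, 402.3, 474.5) = 340.9 kN → net-section rupture.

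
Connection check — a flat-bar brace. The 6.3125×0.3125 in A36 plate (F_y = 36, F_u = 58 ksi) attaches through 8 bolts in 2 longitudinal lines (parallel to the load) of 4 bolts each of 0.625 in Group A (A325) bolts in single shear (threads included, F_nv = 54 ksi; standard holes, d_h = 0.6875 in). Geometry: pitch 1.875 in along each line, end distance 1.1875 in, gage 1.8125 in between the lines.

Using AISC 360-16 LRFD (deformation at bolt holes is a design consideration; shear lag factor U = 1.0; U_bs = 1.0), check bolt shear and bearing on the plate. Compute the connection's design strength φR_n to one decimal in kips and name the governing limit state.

99.4 kips (bolt shear governs)

Bolt shear: A_b = π(0.625)²/4 = 0.3068 in². φR_n = 0.75 × 54 × 0.3068 × 8 × 1 = 99.4 kips.
Bearing (0.3125 in plate, F_u = 58 ksi): end bolts L_c = 1.1875 − 0.6875/2 = 0.84375, R_n = min(1.2×0.84375×0.3125×58, 2.4×0.625×0.3125×58) = 18.352 kips/bolt; interior L_c = 1.875 − 0.6875 = 1.1875, R_n = 25.828 kips/bolt. φR_n = 0.75 × (2×18.352 + 6×25.828) = 143.8 kips.
Governing: min(99.4, 143.8) = 99.4 kips → bolt shear.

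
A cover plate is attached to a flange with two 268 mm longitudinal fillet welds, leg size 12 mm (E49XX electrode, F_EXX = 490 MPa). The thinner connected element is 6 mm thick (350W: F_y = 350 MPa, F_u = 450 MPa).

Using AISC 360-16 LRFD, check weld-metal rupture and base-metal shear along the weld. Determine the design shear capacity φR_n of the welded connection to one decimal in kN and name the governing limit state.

Weld metal: throat = 0.707×12 = 8.484 mm, L = 2×268 = 536 mm. φR_n = 0.75 × 0.6 × 490 × 8.484 × 536 = 1002.7 kN.
Base metal shear (6 mm plate): yield φR_n = 1.0×0.6×350×6×536 = 675.4 kN; rupture φR_n = 0.75×0.6×450×6×536 = 651.2 kN; take 651.2 kN (rupture).
Governing: min(1002.7, 651.2) = 651.2 kN → base-metal shear.

651.2 kN (base-metal shear governs)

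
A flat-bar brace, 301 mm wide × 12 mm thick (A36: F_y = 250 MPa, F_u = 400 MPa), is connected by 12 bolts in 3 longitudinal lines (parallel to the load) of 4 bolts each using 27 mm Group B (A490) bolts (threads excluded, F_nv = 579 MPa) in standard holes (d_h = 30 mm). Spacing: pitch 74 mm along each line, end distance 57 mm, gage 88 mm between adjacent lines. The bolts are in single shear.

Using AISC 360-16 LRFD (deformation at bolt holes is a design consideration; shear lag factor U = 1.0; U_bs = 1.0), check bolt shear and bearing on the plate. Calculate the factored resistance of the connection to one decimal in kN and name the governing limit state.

Bolt shear: A_b = π(27)²/4 = 572.56 mm². φR_n = 0.75 × 579 × 572.56 × 12 × 1 = 2983.6 kN.
Bearing (12 mm plate, F_u = 400 MPa): end bolts L_c = 57 − 30/2 = 42, R_n = min(1.2×42×12×400, 2.4×27×12×400) = 241.92 kN/bolt; interior L_c = 74 − 30 = 44, R_n = 253.44 kN/bolt. φR_n = 0.75 × (3×241.92 + 9×253.44) = 2255.0 kN.
Governing: min(2983.6, 2255.0) = 2255.0 kN → bearing.

2255.0 kN (bearing governs)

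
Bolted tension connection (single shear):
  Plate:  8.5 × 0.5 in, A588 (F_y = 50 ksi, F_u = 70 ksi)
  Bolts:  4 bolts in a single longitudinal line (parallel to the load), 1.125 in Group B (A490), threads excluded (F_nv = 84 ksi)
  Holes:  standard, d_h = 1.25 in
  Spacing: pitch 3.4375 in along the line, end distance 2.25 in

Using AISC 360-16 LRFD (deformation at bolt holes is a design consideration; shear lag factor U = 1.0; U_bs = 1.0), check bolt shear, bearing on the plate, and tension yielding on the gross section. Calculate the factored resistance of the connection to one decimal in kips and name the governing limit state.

Bolt shear: A_b = π(1.125)²/4 = 0.99402 in². φR_n = 0.75 × 84 × 0.99402 × 4 × 1 = 250.5 kips.
Bearing (0.5 in plate, F_u = 70 ksi): end bolts L_c = 2.25 − 1.25/2 = 1.625, R_n = min(1.2×1.625×0.5×70, 2.4×1.125×0.5×70) = 68.25 kips/bolt; interior L_c = 3.4375 − 1.25 = 2.1875, R_n = 91.875 kips/bolt. φR_n = 0.75 × (1×68.25 + 3×91.875) = 257.9 kips.
Tension yield (gross): A_g = 8.5×0.5 = 4.25 in². φR_n = 0.90 × 50 × 4.25 = 191.3 kips.
Governing: min(250.5, 257.9, 191.3) = 191.3 kips → gross-section yield.

191.3 kips (gross-section yield governs)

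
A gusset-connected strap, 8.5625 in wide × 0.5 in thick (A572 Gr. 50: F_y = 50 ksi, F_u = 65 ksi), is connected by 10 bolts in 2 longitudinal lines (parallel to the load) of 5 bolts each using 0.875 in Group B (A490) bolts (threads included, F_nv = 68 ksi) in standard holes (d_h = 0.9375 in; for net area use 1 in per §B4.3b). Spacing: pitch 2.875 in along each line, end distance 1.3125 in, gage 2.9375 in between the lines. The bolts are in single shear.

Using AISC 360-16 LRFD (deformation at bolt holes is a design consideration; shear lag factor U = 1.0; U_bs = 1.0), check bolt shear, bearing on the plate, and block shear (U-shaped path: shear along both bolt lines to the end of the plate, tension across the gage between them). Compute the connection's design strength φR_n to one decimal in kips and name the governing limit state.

Bolt shear: A_b = π(0.875)²/4 = 0.60132 in². φR_n = 0.75 × 68 × 0.60132 × 10 × 1 = 306.7 kips.
Bearing (0.5 in plate, F_u = 65 ksi): end bolts L_c = 1.3125 − 0.9375/2 = 0.84375, R_n = min(1.2×0.84375×0.5×65, 2.4×0.875×0.5×65) = 32.906 kips/bolt; interior L_c = 2.875 − 0.9375 = 1.9375, R_n = 68.25 kips/bolt. φR_n = 0.75 × (2×32.906 + 8×68.25) = 458.9 kips.
Block shear: shear path 2×[1.3125+4×2.875] = 2×12.8125 in, A_gv = 12.813, A_nv = 2×(12.8125 − 4.5×1)×0.5 = 8.3125 in²; tension across gage: (2.9375 − 1×1)×0.5 = 0.96875 in². R_n = min(0.6×65×8.3125, 0.6×50×12.813) + 1.0×65×0.96875 = min(324.19, 384.39) + 62.969 = 387.16 kips. φR_n = 0.75 × 387.16 = 290.4 kips.
Governing: min(306.7, 458.9, 290.4) = 290.4 kips → block shear.

290.4 kips (block shear governs)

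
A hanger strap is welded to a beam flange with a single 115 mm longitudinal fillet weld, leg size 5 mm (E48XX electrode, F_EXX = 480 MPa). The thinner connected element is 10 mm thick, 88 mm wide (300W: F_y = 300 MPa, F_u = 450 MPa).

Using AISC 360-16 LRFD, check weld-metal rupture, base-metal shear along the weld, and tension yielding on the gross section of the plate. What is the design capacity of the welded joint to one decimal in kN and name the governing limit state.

Weld metal: throat = 0.707×5 = 3.535 mm, L = 115 mm. φR_n = 0.75 × 0.6 × 480 × 3.535 × 115 = 87.8 kN.
Base metal shear (10 mm plate): yield φR_n = 1.0×0.6×300×10×115 = 207.0 kN; rupture φR_n = 0.75×0.6×450×10×115 = 232.9 kN; take 207.0 kN (yield).
Tension yield (gross): A_g = 88×10 = 880 mm². φR_n = 0.90 × 300 × 880 = 237.6 kN.
Governing: min(87.8, 207.0, 237.6) = 87.8 kN → weld metal.

87.8 kN (weld metal governs)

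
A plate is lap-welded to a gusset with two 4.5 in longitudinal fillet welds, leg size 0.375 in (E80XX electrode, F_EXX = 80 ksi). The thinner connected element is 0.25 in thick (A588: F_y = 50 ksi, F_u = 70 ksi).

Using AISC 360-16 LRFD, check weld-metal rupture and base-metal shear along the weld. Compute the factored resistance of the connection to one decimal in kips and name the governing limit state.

Weld metal: throat = 0.707×0.375 = 0.26513 in, L = 2×4.5 = 9 in. φR_n = 0.75 × 0.6 × 80 × 0.26513 × 9 = 85.9 kips.
Base metal shear (0.25 in plate): yield φR_n = 1.0×0.6×50×0.25×9 = 67.5 kips; rupture φR_n = 0.75×0.6×70×0.25×9 = 70.9 kips; take 67.5 kips (yield).
Governing: min(85.9, 67.5) = 67.5 kips → base-metal shear.

67.5 kips (base-metal shear governs)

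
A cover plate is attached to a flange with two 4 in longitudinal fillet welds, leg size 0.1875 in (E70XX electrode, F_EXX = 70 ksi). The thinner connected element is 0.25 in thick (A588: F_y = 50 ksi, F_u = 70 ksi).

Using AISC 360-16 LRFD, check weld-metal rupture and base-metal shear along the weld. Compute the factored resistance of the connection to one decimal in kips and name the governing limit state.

Weld metal: throat = 0.707×0.1875 = 0.13256 in, L = 2×4 = 8 in. φR_n = 0.75 × 0.6 × 70 × 0.13256 × 8 = 33.4 kips.
Base metal shear (0.25 in plate): yield φR_n = 1.0×0.6×50×0.25×8 = 60.0 kips; rupture φR_n = 0.75×0.6×70×0.25×8 = 63.0 kips; take 60.0 kips (yield).
Governing: min(33.4, 60.0) = 33.4 kips → weld metal.

33.4 kips (weld metal governs)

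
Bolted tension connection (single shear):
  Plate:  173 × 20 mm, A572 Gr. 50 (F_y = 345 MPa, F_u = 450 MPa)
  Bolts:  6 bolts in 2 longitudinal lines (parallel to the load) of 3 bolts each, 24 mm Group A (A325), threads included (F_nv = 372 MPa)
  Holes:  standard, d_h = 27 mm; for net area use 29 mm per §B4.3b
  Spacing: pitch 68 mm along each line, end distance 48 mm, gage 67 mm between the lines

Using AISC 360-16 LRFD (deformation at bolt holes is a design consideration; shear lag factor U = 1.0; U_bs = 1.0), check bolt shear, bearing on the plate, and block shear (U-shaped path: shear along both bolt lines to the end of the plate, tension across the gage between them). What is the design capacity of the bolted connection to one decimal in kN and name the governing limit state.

Bolt shear: A_b = π(24)²/4 = 452.39 mm². φR_n = 0.75 × 372 × 452.39 × 6 × 1 = 757.3 kN.
Bearing (20 mm plate, F_u = 450 MPa): end bolts L_c = 48 − 27/2 = 34.5, R_n = min(1.2×34.5×20×450, 2.4×24×20×450) = 372.6 kN/bolt; interior L_c = 68 − 27 = 41, R_n = 442.8 kN/bolt. φR_n = 0.75 × (2×372.6 + 4×442.8) = 1887.3 kN.
Block shear: shear path 2×[48+2×68] = 2×184 mm, A_gv = 7360, A_nv = 2×(184 − 2.5×29)×20 = 4460 mm²; tension across gage: (67 − 1×29)×20 = 760 mm². R_n = min(0.6×450×4460, 0.6×345×7360) + 1.0×450×760 = min(1204.2, 1523.5) + 342 = 1546.2 kN. φR_n = 0.75 × 1546.2 = 1159.7 kN.
Governing: min(757.3, 1887.3, 1159.7) = 757.3 kN → bolt shear.

757.3 kN (bolt shear governs)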